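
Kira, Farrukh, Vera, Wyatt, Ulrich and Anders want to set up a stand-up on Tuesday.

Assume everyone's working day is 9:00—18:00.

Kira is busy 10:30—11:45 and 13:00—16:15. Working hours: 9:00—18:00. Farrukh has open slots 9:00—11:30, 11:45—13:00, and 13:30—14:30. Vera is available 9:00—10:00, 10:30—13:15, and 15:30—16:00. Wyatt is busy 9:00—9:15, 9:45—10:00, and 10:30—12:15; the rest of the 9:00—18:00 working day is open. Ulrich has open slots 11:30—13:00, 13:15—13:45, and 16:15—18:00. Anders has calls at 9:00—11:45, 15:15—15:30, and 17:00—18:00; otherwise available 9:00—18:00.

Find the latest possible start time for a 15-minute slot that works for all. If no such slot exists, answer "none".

Kira free within 09:00–18:00: 09:00–10:30, 11:45–13:00, 16:15–18:00.
Wyatt free within 09:00–18:00: 09:15–09:45, 10:00–10:30, 12:15–18:00.
Anders free within 09:00–18:00: 11:45–15:15, 15:30–17:00.
Kira ∩ Farrukh: 09:00–10:30, 11:45–13:00.
Kira ∩ Farrukh ∩ Vera: 09:00–10:00, 11:45–13:00.
Kira ∩ Farrukh ∩ Vera ∩ Wyatt: 09:15–09:45, 12:15–13:00.
Kira ∩ Farrukh ∩ Vera ∩ Wyatt ∩ Ulrich: 12:15–13:00.
Kira ∩ Farrukh ∩ Vera ∩ Wyatt ∩ Ulrich ∩ Anders: 12:15–13:00.
Windows ≥ 15 min: 12:15–13:00.
Latest start in the last window 12:15–13:00 is 13:00 − 15 min = 12:45.

12:45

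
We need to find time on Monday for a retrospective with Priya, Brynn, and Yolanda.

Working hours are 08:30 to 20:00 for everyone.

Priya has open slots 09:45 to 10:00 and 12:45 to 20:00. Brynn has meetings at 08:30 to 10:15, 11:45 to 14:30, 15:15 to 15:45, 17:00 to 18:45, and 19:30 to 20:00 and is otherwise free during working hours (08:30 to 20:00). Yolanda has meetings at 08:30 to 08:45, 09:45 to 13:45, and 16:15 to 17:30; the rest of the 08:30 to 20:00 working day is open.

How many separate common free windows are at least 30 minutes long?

3

Brynn free within 08:30–20:00: 10:15–11:45, 14:30–15:15, 15:45–17:00, 18:45–19:30.
Yolanda free within 08:30–20:00: 08:45–09:45, 13:45–16:15, 17:30–20:00.
Priya ∩ Brynn: 14:30–15:15, 15:45–17:00, 18:45–19:30.
Priya ∩ Brynn ∩ Yolanda: 14:30–15:15, 15:45–16:15, 18:45–19:30.
Windows ≥ 30 min: 14:30–15:15, 15:45–16:15, 18:45–19:30.
That's 3 windows.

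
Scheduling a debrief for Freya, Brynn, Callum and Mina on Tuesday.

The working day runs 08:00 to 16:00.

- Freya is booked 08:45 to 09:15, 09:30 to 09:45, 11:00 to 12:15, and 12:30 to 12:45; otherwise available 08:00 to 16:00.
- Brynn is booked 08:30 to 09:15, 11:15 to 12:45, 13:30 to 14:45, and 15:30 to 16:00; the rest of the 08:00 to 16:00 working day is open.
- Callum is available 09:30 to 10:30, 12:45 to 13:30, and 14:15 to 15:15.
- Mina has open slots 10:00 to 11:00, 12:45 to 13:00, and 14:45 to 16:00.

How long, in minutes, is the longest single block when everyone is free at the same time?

30 minutes

Freya free within 08:00–16:00: 08:00–08:45, 09:15–09:30, 09:45–11:00, 12:15–12:30, 12:45–16:00.
Brynn free within 08:00–16:00: 08:00–08:30, 09:15–11:15, 12:45–13:30, 14:45–15:30.
Freya ∩ Brynn: 08:00–08:30, 09:15–09:30, 09:45–11:00, 12:45–13:30, 14:45–15:30.
Freya ∩ Brynn ∩ Callum: 09:45–10:30, 12:45–13:30, 14:45–15:15.
Freya ∩ Brynn ∩ Callum ∩ Mina: 10:00–10:30, 12:45–13:00, 14:45–15:15.
Common window lengths: 30, 15, 30 min; longest is 30.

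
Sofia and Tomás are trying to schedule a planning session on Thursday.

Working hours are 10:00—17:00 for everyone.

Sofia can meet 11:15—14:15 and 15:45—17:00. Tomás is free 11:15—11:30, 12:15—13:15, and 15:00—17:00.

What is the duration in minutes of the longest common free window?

75 minutes

Sofia ∩ Tomás: 11:15–11:30, 12:15–13:15, 15:45–17:00.
Common window lengths: 15, 60, 75 min; longest is 75.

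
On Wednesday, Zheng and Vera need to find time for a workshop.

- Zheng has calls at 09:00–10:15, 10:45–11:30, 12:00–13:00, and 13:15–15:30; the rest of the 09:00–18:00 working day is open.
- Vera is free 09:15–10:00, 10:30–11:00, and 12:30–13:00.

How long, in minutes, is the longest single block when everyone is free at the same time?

15 minutes

Zheng free within 09:00–18:00: 10:15–10:45, 11:30–12:00, 13:00–13:15, 15:30–18:00.
Zheng ∩ Vera: 10:30–10:45.
Single common window of 15 minutes.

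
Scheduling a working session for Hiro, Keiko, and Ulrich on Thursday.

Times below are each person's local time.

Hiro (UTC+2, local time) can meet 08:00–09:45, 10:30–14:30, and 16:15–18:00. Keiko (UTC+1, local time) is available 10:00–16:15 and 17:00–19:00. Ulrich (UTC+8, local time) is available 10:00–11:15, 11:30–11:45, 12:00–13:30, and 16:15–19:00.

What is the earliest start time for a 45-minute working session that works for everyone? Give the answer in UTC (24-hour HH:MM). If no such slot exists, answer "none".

Hiro → UTC: 06:00–07:45, 08:30–12:30, 14:15–16:00.
Keiko → UTC: 09:00–15:15, 16:00–18:00.
Ulrich → UTC: 02:00–03:15, 03:30–03:45, 04:00–05:30, 08:15–11:00.
Hiro ∩ Keiko: 09:00–12:30, 14:15–15:15.
Hiro ∩ Keiko ∩ Ulrich: 09:00–11:00.
Windows ≥ 45 min: 09:00–11:00.
Earliest such window starts at 09:00.

09:00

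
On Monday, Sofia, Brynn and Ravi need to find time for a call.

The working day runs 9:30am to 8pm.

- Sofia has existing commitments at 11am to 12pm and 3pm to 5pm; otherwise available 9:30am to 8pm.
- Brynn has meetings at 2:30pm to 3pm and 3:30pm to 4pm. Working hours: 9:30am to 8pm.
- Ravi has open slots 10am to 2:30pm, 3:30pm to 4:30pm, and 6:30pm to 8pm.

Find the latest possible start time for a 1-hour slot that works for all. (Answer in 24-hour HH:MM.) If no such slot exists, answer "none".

19:00

Sofia free within 09:30–20:00: 09:30–11:00, 12:00–15:00, 17:00–20:00.
Brynn free within 09:30–20:00: 09:30–14:30, 15:00–15:30, 16:00–20:00.
Sofia ∩ Brynn: 09:30–11:00, 12:00–14:30, 17:00–20:00.
Sofia ∩ Brynn ∩ Ravi: 10:00–11:00, 12:00–14:30, 18:30–20:00.
Windows ≥ 60 min: 10:00–11:00, 12:00–14:30, 18:30–20:00.
Latest start in the last window 18:30–20:00 is 20:00 − 60 min = 19:00.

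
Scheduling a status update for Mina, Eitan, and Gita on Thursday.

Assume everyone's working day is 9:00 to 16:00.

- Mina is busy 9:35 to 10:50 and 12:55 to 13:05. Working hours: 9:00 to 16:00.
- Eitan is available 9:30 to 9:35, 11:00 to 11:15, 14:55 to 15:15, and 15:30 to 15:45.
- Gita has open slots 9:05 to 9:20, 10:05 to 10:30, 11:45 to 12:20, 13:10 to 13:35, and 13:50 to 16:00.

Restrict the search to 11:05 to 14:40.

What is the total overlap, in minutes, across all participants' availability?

0 minutes

Mina free within 09:00–16:00: 09:00–09:35, 10:50–12:55, 13:05–16:00.
Mina ∩ Eitan: 09:30–09:35, 11:00–11:15, 14:55–15:15, 15:30–15:45.
Mina ∩ Eitan ∩ Gita: 14:55–15:15, 15:30–15:45.
Restricted to 11:05–14:40: (none).
Total common minutes: 0.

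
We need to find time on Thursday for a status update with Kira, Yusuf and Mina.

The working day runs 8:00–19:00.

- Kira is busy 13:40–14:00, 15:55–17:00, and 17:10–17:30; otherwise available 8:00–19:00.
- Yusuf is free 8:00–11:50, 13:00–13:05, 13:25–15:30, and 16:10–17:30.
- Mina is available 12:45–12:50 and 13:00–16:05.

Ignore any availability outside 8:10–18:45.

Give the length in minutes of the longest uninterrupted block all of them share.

90 minutes

Kira free within 08:00–19:00: 08:00–13:40, 14:00–15:55, 17:00–17:10, 17:30–19:00.
Kira ∩ Yusuf: 08:00–11:50, 13:00–13:05, 13:25–13:40, 14:00–15:30, 17:00–17:10.
Kira ∩ Yusuf ∩ Mina: 13:00–13:05, 13:25–13:40, 14:00–15:30.
Restricted to 08:10–18:45: 13:00–13:05, 13:25–13:40, 14:00–15:30.
Common window lengths: 5, 15, 90 min; longest is 90.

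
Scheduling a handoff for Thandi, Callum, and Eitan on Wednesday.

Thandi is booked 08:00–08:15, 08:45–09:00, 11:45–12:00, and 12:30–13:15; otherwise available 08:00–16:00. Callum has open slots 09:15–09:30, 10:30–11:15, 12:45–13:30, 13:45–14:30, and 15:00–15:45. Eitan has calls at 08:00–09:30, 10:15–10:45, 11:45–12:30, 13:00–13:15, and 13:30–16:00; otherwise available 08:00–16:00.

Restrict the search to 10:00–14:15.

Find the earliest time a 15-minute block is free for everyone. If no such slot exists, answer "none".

Thandi free within 08:00–16:00: 08:15–08:45, 09:00–11:45, 12:00–12:30, 13:15–16:00.
Eitan free within 08:00–16:00: 09:30–10:15, 10:45–11:45, 12:30–13:00, 13:15–13:30.
Thandi ∩ Callum: 09:15–09:30, 10:30–11:15, 13:15–13:30, 13:45–14:30, 15:00–15:45.
Thandi ∩ Callum ∩ Eitan: 10:45–11:15, 13:15–13:30.
Restricted to 10:00–14:15: 10:45–11:15, 13:15–13:30.
Windows ≥ 15 min: 10:45–11:15, 13:15–13:30.
Earliest such window starts at 10:45.

10:45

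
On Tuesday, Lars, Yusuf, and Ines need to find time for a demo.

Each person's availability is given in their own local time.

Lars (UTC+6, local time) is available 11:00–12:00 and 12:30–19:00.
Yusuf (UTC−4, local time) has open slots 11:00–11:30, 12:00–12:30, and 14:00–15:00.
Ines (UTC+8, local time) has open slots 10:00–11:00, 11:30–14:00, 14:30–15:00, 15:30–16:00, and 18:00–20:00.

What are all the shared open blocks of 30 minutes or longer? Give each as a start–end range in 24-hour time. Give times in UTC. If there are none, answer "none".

none

Lars → UTC: 05:00–06:00, 06:30–13:00.
Yusuf → UTC: 15:00–15:30, 16:00–16:30, 18:00–19:00.
Ines → UTC: 02:00–03:00, 03:30–06:00, 06:30–07:00, 07:30–08:00, 10:00–12:00.
Lars ∩ Yusuf: (none).
Lars ∩ Yusuf ∩ Ines: (none).
Windows ≥ 30 min: (none).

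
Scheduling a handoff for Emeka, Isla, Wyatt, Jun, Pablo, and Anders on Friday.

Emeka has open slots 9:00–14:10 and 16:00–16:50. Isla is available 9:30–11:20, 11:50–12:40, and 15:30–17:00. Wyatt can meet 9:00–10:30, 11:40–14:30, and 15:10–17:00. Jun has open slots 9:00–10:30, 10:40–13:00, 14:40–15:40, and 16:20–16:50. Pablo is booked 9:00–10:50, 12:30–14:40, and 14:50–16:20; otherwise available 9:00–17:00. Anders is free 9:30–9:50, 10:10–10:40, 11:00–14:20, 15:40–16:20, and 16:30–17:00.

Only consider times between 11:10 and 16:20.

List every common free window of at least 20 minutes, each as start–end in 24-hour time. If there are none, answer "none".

Pablo free within 09:00–17:00: 10:50–12:30, 14:40–14:50, 16:20–17:00.
Emeka ∩ Isla: 09:30–11:20, 11:50–12:40, 16:00–16:50.
Emeka ∩ Isla ∩ Wyatt: 09:30–10:30, 11:50–12:40, 16:00–16:50.
Emeka ∩ Isla ∩ Wyatt ∩ Jun: 09:30–10:30, 11:50–12:40, 16:20–16:50.
Emeka ∩ Isla ∩ Wyatt ∩ Jun ∩ Pablo: 11:50–12:30, 16:20–16:50.
Emeka ∩ Isla ∩ Wyatt ∩ Jun ∩ Pablo ∩ Anders: 11:50–12:30, 16:30–16:50.
Restricted to 11:10–16:20: 11:50–12:30.
Windows ≥ 20 min: 11:50–12:30.

11:50–12:30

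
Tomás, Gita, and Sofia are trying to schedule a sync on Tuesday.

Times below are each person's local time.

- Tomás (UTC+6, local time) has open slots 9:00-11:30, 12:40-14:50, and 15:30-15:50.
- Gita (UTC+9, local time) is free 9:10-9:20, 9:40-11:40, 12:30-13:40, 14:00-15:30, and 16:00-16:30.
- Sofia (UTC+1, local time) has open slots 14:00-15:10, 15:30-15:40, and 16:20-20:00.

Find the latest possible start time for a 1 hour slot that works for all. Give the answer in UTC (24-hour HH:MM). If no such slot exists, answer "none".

none

Tomás → UTC: 03:00–05:30, 06:40–08:50, 09:30–09:50.
Gita → UTC: 00:10–00:20, 00:40–02:40, 03:30–04:40, 05:00–06:30, 07:00–07:30.
Sofia → UTC: 13:00–14:10, 14:30–14:40, 15:20–19:00.
Tomás ∩ Gita: 03:30–04:40, 05:00–05:30, 07:00–07:30.
Tomás ∩ Gita ∩ Sofia: (none).
Windows ≥ 60 min: (none).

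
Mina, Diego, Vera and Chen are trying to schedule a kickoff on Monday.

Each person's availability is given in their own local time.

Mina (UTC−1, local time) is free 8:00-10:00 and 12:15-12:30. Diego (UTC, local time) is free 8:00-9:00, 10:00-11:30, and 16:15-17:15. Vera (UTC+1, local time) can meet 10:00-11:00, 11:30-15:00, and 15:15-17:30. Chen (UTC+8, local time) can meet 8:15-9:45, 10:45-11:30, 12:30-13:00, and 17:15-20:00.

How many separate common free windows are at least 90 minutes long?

Mina → UTC: 09:00–11:00, 13:15–13:30.
Diego → UTC: 08:00–09:00, 10:00–11:30, 16:15–17:15.
Vera → UTC: 09:00–10:00, 10:30–14:00, 14:15–16:30.
Chen → UTC: 00:15–01:45, 02:45–03:30, 04:30–05:00, 09:15–12:00.
Mina ∩ Diego: 10:00–11:00.
Mina ∩ Diego ∩ Vera: 10:30–11:00.
Mina ∩ Diego ∩ Vera ∩ Chen: 10:30–11:00.
Windows ≥ 90 min: (none).
That's 0 windows.

0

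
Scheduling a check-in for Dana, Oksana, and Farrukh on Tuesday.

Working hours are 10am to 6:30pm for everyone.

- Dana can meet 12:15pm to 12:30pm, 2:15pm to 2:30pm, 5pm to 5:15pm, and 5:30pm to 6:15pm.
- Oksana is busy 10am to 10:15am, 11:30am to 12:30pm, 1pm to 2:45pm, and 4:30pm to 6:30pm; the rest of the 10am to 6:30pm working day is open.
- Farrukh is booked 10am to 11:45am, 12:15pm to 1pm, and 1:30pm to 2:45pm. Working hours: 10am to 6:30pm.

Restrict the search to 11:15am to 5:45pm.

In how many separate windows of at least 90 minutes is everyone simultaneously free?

Oksana free within 10:00–18:30: 10:15–11:30, 12:30–13:00, 14:45–16:30.
Farrukh free within 10:00–18:30: 11:45–12:15, 13:00–13:30, 14:45–18:30.
Dana ∩ Oksana: (none).
Dana ∩ Oksana ∩ Farrukh: (none).
Restricted to 11:15–17:45: (none).
Windows ≥ 90 min: (none).
That's 0 windows.

0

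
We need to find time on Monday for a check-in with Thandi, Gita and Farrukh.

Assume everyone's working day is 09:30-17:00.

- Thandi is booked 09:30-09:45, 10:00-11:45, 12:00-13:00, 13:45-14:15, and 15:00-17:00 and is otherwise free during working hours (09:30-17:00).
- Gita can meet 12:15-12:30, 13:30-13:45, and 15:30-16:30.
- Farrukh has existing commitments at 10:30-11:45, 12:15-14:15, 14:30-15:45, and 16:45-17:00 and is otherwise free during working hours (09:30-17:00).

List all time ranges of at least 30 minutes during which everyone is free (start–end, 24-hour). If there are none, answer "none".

none

Thandi free within 09:30–17:00: 09:45–10:00, 11:45–12:00, 13:00–13:45, 14:15–15:00.
Farrukh free within 09:30–17:00: 09:30–10:30, 11:45–12:15, 14:15–14:30, 15:45–16:45.
Thandi ∩ Gita: 13:30–13:45.
Thandi ∩ Gita ∩ Farrukh: (none).
Windows ≥ 30 min: (none).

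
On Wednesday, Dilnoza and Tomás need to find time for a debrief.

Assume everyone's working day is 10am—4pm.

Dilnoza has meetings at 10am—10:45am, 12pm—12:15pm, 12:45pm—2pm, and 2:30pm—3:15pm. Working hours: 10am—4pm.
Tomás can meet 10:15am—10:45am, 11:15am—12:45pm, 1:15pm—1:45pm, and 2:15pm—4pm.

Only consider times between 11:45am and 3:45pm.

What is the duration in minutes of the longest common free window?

Dilnoza free within 10:00–16:00: 10:45–12:00, 12:15–12:45, 14:00–14:30, 15:15–16:00.
Dilnoza ∩ Tomás: 11:15–12:00, 12:15–12:45, 14:15–14:30, 15:15–16:00.
Restricted to 11:45–15:45: 11:45–12:00, 12:15–12:45, 14:15–14:30, 15:15–15:45.
Common window lengths: 15, 30, 15, 30 min; longest is 30.

30 minutes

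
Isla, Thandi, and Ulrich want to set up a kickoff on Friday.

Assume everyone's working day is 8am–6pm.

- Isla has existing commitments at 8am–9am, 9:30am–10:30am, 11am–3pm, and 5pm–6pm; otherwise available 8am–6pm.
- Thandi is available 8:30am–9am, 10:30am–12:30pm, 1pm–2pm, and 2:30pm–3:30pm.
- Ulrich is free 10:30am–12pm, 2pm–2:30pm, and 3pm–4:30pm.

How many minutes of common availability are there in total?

60 minutes

Isla free within 08:00–18:00: 09:00–09:30, 10:30–11:00, 15:00–17:00.
Isla ∩ Thandi: 10:30–11:00, 15:00–15:30.
Isla ∩ Thandi ∩ Ulrich: 10:30–11:00, 15:00–15:30.
Total common minutes: 30 + 30 = 60.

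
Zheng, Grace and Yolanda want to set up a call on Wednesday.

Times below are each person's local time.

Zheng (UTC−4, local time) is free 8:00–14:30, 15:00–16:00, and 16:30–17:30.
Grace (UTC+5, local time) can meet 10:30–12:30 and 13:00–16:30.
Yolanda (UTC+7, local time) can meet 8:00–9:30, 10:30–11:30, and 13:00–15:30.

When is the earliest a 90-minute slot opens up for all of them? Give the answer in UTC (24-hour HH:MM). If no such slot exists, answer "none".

none

Zheng → UTC: 12:00–18:30, 19:00–20:00, 20:30–21:30.
Grace → UTC: 05:30–07:30, 08:00–11:30.
Yolanda → UTC: 01:00–02:30, 03:30–04:30, 06:00–08:30.
Zheng ∩ Grace: (none).
Zheng ∩ Grace ∩ Yolanda: (none).
Windows ≥ 90 min: (none).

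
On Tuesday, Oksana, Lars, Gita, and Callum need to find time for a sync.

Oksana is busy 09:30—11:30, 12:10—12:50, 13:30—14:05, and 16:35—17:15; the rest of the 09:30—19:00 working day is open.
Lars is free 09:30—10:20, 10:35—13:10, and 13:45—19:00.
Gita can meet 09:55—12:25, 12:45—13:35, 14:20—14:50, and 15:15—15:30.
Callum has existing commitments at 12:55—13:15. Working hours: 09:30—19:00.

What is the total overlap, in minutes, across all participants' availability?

Oksana free within 09:30–19:00: 11:30–12:10, 12:50–13:30, 14:05–16:35, 17:15–19:00.
Callum free within 09:30–19:00: 09:30–12:55, 13:15–19:00.
Oksana ∩ Lars: 11:30–12:10, 12:50–13:10, 14:05–16:35, 17:15–19:00.
Oksana ∩ Lars ∩ Gita: 11:30–12:10, 12:50–13:10, 14:20–14:50, 15:15–15:30.
Oksana ∩ Lars ∩ Gita ∩ Callum: 11:30–12:10, 12:50–12:55, 14:20–14:50, 15:15–15:30.
Total common minutes: 40 + 5 + 30 + 15 = 90.

90 minutes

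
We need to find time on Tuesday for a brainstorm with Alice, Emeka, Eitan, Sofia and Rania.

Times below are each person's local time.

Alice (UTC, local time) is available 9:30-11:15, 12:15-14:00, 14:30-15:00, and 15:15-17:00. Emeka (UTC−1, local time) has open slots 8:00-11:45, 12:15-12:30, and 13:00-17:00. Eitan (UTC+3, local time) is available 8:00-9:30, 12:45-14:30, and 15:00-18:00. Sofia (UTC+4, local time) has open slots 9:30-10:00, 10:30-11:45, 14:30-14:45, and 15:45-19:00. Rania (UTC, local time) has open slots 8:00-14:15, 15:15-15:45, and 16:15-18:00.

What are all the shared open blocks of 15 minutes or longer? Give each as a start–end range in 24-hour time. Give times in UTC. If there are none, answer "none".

Alice → UTC: 09:30–11:15, 12:15–14:00, 14:30–15:00, 15:15–17:00.
Emeka → UTC: 09:00–12:45, 13:15–13:30, 14:00–18:00.
Eitan → UTC: 05:00–06:30, 09:45–11:30, 12:00–15:00.
Sofia → UTC: 05:30–06:00, 06:30–07:45, 10:30–10:45, 11:45–15:00.
Rania → UTC: 08:00–14:15, 15:15–15:45, 16:15–18:00.
Alice ∩ Emeka: 09:30–11:15, 12:15–12:45, 13:15–13:30, 14:30–15:00, 15:15–17:00.
Alice ∩ Emeka ∩ Eitan: 09:45–11:15, 12:15–12:45, 13:15–13:30, 14:30–15:00.
Alice ∩ Emeka ∩ Eitan ∩ Sofia: 10:30–10:45, 12:15–12:45, 13:15–13:30, 14:30–15:00.
Alice ∩ Emeka ∩ Eitan ∩ Sofia ∩ Rania: 10:30–10:45, 12:15–12:45, 13:15–13:30.
Windows ≥ 15 min: 10:30–10:45, 12:15–12:45, 13:15–13:30.

10:30–10:45, 12:15–12:45, 13:15–13:30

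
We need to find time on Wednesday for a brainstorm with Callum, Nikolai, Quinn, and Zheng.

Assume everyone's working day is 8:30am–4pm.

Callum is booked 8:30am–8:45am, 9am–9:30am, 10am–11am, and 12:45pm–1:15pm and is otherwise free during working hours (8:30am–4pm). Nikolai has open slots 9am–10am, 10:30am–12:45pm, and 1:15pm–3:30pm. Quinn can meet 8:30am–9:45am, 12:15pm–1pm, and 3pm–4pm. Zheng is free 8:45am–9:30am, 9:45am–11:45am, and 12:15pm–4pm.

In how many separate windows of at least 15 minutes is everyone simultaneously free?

2

Callum free within 08:30–16:00: 08:45–09:00, 09:30–10:00, 11:00–12:45, 13:15–16:00.
Callum ∩ Nikolai: 09:30–10:00, 11:00–12:45, 13:15–15:30.
Callum ∩ Nikolai ∩ Quinn: 09:30–09:45, 12:15–12:45, 15:00–15:30.
Callum ∩ Nikolai ∩ Quinn ∩ Zheng: 12:15–12:45, 15:00–15:30.
Windows ≥ 15 min: 12:15–12:45, 15:00–15:30.
That's 2 windows.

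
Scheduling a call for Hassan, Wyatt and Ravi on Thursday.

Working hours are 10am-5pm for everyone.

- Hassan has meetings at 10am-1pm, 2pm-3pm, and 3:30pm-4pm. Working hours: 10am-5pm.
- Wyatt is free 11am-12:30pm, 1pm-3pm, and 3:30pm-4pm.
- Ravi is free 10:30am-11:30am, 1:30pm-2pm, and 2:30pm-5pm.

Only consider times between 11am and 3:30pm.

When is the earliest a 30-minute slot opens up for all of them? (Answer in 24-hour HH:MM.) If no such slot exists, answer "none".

13:30

Hassan free within 10:00–17:00: 13:00–14:00, 15:00–15:30, 16:00–17:00.
Hassan ∩ Wyatt: 13:00–14:00.
Hassan ∩ Wyatt ∩ Ravi: 13:30–14:00.
Restricted to 11:00–15:30: 13:30–14:00.
Windows ≥ 30 min: 13:30–14:00.
Earliest such window starts at 13:30.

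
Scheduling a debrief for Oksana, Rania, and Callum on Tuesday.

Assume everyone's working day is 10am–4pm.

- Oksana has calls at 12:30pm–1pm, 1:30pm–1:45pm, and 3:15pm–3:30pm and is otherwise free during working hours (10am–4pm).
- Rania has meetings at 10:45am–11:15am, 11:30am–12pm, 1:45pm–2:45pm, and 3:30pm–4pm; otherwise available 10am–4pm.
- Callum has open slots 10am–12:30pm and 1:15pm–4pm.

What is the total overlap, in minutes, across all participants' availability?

Oksana free within 10:00–16:00: 10:00–12:30, 13:00–13:30, 13:45–15:15, 15:30–16:00.
Rania free within 10:00–16:00: 10:00–10:45, 11:15–11:30, 12:00–13:45, 14:45–15:30.
Oksana ∩ Rania: 10:00–10:45, 11:15–11:30, 12:00–12:30, 13:00–13:30, 14:45–15:15.
Oksana ∩ Rania ∩ Callum: 10:00–10:45, 11:15–11:30, 12:00–12:30, 13:15–13:30, 14:45–15:15.
Total common minutes: 45 + 15 + 30 + 15 + 30 = 135.

135 minutes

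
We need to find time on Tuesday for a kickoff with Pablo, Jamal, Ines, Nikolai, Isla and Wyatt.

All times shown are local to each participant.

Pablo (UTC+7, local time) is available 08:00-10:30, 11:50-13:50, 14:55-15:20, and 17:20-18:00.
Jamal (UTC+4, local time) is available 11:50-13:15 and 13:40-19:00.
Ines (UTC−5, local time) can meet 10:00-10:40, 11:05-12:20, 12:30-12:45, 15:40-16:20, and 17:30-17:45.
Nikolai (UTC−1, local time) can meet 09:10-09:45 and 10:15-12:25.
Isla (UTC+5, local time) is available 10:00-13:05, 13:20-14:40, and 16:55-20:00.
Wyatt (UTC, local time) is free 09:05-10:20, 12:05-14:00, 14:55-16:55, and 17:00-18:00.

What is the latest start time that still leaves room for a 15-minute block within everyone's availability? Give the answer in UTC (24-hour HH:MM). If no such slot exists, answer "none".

Pablo → UTC: 01:00–03:30, 04:50–06:50, 07:55–08:20, 10:20–11:00.
Jamal → UTC: 07:50–09:15, 09:40–15:00.
Ines → UTC: 15:00–15:40, 16:05–17:20, 17:30–17:45, 20:40–21:20, 22:30–22:45.
Nikolai → UTC: 10:10–10:45, 11:15–13:25.
Isla → UTC: 05:00–08:05, 08:20–09:40, 11:55–15:00.
Wyatt → UTC: 09:05–10:20, 12:05–14:00, 14:55–16:55, 17:00–18:00.
Pablo ∩ Jamal: 07:55–08:20, 10:20–11:00.
Pablo ∩ Jamal ∩ Ines: (none).
Pablo ∩ Jamal ∩ Ines ∩ Nikolai: (none).
Pablo ∩ Jamal ∩ Ines ∩ Nikolai ∩ Isla: (none).
Pablo ∩ Jamal ∩ Ines ∩ Nikolai ∩ Isla ∩ Wyatt: (none).
Windows ≥ 15 min: (none).

none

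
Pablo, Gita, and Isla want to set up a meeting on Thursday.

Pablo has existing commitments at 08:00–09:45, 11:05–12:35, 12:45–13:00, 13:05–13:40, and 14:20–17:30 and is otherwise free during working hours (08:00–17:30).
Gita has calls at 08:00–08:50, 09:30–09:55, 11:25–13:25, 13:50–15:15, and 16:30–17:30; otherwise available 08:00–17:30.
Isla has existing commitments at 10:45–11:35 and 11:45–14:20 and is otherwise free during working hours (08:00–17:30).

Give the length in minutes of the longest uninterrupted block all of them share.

50 minutes

Pablo free within 08:00–17:30: 09:45–11:05, 12:35–12:45, 13:00–13:05, 13:40–14:20.
Gita free within 08:00–17:30: 08:50–09:30, 09:55–11:25, 13:25–13:50, 15:15–16:30.
Isla free within 08:00–17:30: 08:00–10:45, 11:35–11:45, 14:20–17:30.
Pablo ∩ Gita: 09:55–11:05, 13:40–13:50.
Pablo ∩ Gita ∩ Isla: 09:55–10:45.
Single common window of 50 minutes.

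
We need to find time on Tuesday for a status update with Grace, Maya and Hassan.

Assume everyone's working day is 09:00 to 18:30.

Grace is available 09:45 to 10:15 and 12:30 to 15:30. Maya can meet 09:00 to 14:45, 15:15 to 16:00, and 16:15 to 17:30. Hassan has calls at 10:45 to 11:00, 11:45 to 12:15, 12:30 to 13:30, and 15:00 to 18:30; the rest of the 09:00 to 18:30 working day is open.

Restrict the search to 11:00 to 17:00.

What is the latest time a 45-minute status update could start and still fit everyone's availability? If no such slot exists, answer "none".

14:00

Hassan free within 09:00–18:30: 09:00–10:45, 11:00–11:45, 12:15–12:30, 13:30–15:00.
Grace ∩ Maya: 09:45–10:15, 12:30–14:45, 15:15–15:30.
Grace ∩ Maya ∩ Hassan: 09:45–10:15, 13:30–14:45.
Restricted to 11:00–17:00: 13:30–14:45.
Windows ≥ 45 min: 13:30–14:45.
Latest start in the last window 13:30–14:45 is 14:45 − 45 min = 14:00.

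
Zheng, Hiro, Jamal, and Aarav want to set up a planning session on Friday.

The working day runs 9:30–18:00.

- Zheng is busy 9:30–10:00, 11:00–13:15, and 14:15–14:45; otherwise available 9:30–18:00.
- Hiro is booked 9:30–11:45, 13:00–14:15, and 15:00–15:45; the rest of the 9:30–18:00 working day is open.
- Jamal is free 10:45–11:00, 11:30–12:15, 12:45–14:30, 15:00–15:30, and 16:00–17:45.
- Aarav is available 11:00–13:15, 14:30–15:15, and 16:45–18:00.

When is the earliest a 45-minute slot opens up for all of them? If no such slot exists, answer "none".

Zheng free within 09:30–18:00: 10:00–11:00, 13:15–14:15, 14:45–18:00.
Hiro free within 09:30–18:00: 11:45–13:00, 14:15–15:00, 15:45–18:00.
Zheng ∩ Hiro: 14:45–15:00, 15:45–18:00.
Zheng ∩ Hiro ∩ Jamal: 16:00–17:45.
Zheng ∩ Hiro ∩ Jamal ∩ Aarav: 16:45–17:45.
Windows ≥ 45 min: 16:45–17:45.
Earliest such window starts at 16:45.

16:45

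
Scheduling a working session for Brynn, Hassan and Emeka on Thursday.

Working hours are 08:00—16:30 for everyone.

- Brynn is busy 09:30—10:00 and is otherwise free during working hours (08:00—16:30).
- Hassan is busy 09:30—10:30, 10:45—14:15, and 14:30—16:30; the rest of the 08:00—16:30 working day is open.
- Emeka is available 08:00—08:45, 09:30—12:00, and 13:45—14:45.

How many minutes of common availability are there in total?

75 minutes

Brynn free within 08:00–16:30: 08:00–09:30, 10:00–16:30.
Hassan free within 08:00–16:30: 08:00–09:30, 10:30–10:45, 14:15–14:30.
Brynn ∩ Hassan: 08:00–09:30, 10:30–10:45, 14:15–14:30.
Brynn ∩ Hassan ∩ Emeka: 08:00–08:45, 10:30–10:45, 14:15–14:30.
Total common minutes: 45 + 15 + 15 = 75.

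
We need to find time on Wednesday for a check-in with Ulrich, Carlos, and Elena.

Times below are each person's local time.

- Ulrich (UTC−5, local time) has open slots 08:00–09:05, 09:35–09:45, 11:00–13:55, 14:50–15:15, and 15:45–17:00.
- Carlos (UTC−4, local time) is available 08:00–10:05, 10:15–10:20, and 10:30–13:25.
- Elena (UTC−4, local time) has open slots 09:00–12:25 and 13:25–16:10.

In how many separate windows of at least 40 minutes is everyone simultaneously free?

Ulrich → UTC: 13:00–14:05, 14:35–14:45, 16:00–18:55, 19:50–20:15, 20:45–22:00.
Carlos → UTC: 12:00–14:05, 14:15–14:20, 14:30–17:25.
Elena → UTC: 13:00–16:25, 17:25–20:10.
Ulrich ∩ Carlos: 13:00–14:05, 14:35–14:45, 16:00–17:25.
Ulrich ∩ Carlos ∩ Elena: 13:00–14:05, 14:35–14:45, 16:00–16:25.
Windows ≥ 40 min: 13:00–14:05.
That's 1 window.

1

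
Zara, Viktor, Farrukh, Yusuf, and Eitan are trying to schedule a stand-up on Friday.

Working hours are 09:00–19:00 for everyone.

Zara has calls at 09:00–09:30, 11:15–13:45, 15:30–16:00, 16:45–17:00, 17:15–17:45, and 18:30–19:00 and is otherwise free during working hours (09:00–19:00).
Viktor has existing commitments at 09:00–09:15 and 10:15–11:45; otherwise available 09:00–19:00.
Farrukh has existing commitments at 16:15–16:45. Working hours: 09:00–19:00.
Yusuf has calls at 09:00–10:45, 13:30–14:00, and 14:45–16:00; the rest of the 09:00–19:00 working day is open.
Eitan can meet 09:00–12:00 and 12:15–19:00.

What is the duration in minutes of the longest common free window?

Zara free within 09:00–19:00: 09:30–11:15, 13:45–15:30, 16:00–16:45, 17:00–17:15, 17:45–18:30.
Viktor free within 09:00–19:00: 09:15–10:15, 11:45–19:00.
Farrukh free within 09:00–19:00: 09:00–16:15, 16:45–19:00.
Yusuf free within 09:00–19:00: 10:45–13:30, 14:00–14:45, 16:00–19:00.
Zara ∩ Viktor: 09:30–10:15, 13:45–15:30, 16:00–16:45, 17:00–17:15, 17:45–18:30.
Zara ∩ Viktor ∩ Farrukh: 09:30–10:15, 13:45–15:30, 16:00–16:15, 17:00–17:15, 17:45–18:30.
Zara ∩ Viktor ∩ Farrukh ∩ Yusuf: 14:00–14:45, 16:00–16:15, 17:00–17:15, 17:45–18:30.
Zara ∩ Viktor ∩ Farrukh ∩ Yusuf ∩ Eitan: 14:00–14:45, 16:00–16:15, 17:00–17:15, 17:45–18:30.
Common window lengths: 45, 15, 15, 45 min; longest is 45.

45 minutes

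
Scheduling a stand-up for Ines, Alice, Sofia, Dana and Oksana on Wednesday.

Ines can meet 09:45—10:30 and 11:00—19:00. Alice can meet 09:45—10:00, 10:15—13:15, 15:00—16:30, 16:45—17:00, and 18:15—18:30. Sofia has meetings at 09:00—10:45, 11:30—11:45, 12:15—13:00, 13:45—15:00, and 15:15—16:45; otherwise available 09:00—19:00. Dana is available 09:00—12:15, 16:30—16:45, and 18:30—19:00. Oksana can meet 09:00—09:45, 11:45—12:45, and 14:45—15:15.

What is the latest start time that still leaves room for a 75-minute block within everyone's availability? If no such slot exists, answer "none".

none

Sofia free within 09:00–19:00: 10:45–11:30, 11:45–12:15, 13:00–13:45, 15:00–15:15, 16:45–19:00.
Ines ∩ Alice: 09:45–10:00, 10:15–10:30, 11:00–13:15, 15:00–16:30, 16:45–17:00, 18:15–18:30.
Ines ∩ Alice ∩ Sofia: 11:00–11:30, 11:45–12:15, 13:00–13:15, 15:00–15:15, 16:45–17:00, 18:15–18:30.
Ines ∩ Alice ∩ Sofia ∩ Dana: 11:00–11:30, 11:45–12:15.
Ines ∩ Alice ∩ Sofia ∩ Dana ∩ Oksana: 11:45–12:15.
Windows ≥ 75 min: (none).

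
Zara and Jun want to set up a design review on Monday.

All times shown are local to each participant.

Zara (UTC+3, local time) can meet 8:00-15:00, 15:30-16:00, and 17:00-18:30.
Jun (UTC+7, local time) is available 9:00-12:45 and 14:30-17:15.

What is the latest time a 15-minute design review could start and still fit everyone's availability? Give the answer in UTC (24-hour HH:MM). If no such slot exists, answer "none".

Zara → UTC: 05:00–12:00, 12:30–13:00, 14:00–15:30.
Jun → UTC: 02:00–05:45, 07:30–10:15.
Zara ∩ Jun: 05:00–05:45, 07:30–10:15.
Windows ≥ 15 min: 05:00–05:45, 07:30–10:15.
Latest start in the last window 07:30–10:15 is 10:15 − 15 min = 10:00.

10:00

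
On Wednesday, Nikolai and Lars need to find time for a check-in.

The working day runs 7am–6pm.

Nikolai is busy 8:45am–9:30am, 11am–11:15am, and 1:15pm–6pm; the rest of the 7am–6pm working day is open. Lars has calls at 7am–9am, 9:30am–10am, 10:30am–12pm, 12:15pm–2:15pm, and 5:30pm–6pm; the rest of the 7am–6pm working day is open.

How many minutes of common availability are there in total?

45 minutes

Nikolai free within 07:00–18:00: 07:00–08:45, 09:30–11:00, 11:15–13:15.
Lars free within 07:00–18:00: 09:00–09:30, 10:00–10:30, 12:00–12:15, 14:15–17:30.
Nikolai ∩ Lars: 10:00–10:30, 12:00–12:15.
Total common minutes: 30 + 15 = 45.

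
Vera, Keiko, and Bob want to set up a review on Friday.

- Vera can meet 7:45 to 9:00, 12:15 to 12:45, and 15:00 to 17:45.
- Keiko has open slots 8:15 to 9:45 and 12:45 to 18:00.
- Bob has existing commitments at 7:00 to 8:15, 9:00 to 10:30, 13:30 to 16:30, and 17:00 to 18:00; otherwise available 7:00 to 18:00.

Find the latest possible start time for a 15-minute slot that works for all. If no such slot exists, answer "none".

Bob free within 07:00–18:00: 08:15–09:00, 10:30–13:30, 16:30–17:00.
Vera ∩ Keiko: 08:15–09:00, 15:00–17:45.
Vera ∩ Keiko ∩ Bob: 08:15–09:00, 16:30–17:00.
Windows ≥ 15 min: 08:15–09:00, 16:30–17:00.
Latest start in the last window 16:30–17:00 is 17:00 − 15 min = 16:45.

16:45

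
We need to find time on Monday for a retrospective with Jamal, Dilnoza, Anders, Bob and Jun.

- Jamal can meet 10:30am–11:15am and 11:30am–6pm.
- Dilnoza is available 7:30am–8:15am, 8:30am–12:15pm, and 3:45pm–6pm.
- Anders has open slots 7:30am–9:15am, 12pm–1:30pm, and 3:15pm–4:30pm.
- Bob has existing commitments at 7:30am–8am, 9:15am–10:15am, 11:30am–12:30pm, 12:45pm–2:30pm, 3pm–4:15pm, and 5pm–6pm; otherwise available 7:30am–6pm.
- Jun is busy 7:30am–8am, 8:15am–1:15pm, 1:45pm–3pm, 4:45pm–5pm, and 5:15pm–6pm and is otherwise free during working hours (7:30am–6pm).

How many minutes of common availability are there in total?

Bob free within 07:30–18:00: 08:00–09:15, 10:15–11:30, 12:30–12:45, 14:30–15:00, 16:15–17:00.
Jun free within 07:30–18:00: 08:00–08:15, 13:15–13:45, 15:00–16:45, 17:00–17:15.
Jamal ∩ Dilnoza: 10:30–11:15, 11:30–12:15, 15:45–18:00.
Jamal ∩ Dilnoza ∩ Anders: 12:00–12:15, 15:45–16:30.
Jamal ∩ Dilnoza ∩ Anders ∩ Bob: 16:15–16:30.
Jamal ∩ Dilnoza ∩ Anders ∩ Bob ∩ Jun: 16:15–16:30.
Total common minutes: 15.

15 minutes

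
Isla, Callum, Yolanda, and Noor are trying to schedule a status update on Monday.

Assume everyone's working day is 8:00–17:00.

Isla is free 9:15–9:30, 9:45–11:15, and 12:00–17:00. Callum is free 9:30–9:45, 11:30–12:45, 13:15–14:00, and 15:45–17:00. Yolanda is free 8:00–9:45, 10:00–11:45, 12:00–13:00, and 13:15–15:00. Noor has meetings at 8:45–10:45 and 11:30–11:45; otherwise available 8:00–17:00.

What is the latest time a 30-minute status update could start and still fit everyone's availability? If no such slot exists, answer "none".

Noor free within 08:00–17:00: 08:00–08:45, 10:45–11:30, 11:45–17:00.
Isla ∩ Callum: 12:00–12:45, 13:15–14:00, 15:45–17:00.
Isla ∩ Callum ∩ Yolanda: 12:00–12:45, 13:15–14:00.
Isla ∩ Callum ∩ Yolanda ∩ Noor: 12:00–12:45, 13:15–14:00.
Windows ≥ 30 min: 12:00–12:45, 13:15–14:00.
Latest start in the last window 13:15–14:00 is 14:00 − 30 min = 13:30.

13:30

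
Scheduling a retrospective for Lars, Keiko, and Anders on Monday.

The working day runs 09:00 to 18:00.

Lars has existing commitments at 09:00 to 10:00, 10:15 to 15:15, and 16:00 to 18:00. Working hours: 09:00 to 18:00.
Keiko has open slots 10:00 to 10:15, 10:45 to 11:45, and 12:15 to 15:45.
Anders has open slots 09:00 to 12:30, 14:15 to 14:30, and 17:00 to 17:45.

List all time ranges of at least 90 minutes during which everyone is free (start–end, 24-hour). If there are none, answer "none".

none

Lars free within 09:00–18:00: 10:00–10:15, 15:15–16:00.
Lars ∩ Keiko: 10:00–10:15, 15:15–15:45.
Lars ∩ Keiko ∩ Anders: 10:00–10:15.
Windows ≥ 90 min: (none).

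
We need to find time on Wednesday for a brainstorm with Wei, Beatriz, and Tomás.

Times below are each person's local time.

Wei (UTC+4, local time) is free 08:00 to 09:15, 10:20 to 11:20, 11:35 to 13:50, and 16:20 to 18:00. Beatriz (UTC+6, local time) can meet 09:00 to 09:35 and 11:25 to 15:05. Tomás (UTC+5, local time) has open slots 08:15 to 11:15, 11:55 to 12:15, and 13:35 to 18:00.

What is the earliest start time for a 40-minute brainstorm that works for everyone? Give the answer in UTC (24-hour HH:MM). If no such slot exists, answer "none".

Wei → UTC: 04:00–05:15, 06:20–07:20, 07:35–09:50, 12:20–14:00.
Beatriz → UTC: 03:00–03:35, 05:25–09:05.
Tomás → UTC: 03:15–06:15, 06:55–07:15, 08:35–13:00.
Wei ∩ Beatriz: 06:20–07:20, 07:35–09:05.
Wei ∩ Beatriz ∩ Tomás: 06:55–07:15, 08:35–09:05.
Windows ≥ 40 min: (none).

none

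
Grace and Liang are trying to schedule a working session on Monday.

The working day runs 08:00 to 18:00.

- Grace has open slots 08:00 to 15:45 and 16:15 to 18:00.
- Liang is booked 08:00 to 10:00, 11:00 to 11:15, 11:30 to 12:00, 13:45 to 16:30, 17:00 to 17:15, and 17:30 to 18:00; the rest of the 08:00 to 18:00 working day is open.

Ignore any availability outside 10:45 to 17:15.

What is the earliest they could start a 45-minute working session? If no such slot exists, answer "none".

12:00

Liang free within 08:00–18:00: 10:00–11:00, 11:15–11:30, 12:00–13:45, 16:30–17:00, 17:15–17:30.
Grace ∩ Liang: 10:00–11:00, 11:15–11:30, 12:00–13:45, 16:30–17:00, 17:15–17:30.
Restricted to 10:45–17:15: 10:45–11:00, 11:15–11:30, 12:00–13:45, 16:30–17:00.
Windows ≥ 45 min: 12:00–13:45.
Earliest such window starts at 12:00.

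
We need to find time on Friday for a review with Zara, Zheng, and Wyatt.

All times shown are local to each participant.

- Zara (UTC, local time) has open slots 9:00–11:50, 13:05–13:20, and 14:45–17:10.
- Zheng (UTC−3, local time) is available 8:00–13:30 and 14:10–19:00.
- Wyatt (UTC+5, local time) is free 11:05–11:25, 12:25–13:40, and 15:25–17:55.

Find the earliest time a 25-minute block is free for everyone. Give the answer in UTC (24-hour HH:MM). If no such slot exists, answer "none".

11:00

Zara → UTC: 09:00–11:50, 13:05–13:20, 14:45–17:10.
Zheng → UTC: 11:00–16:30, 17:10–22:00.
Wyatt → UTC: 06:05–06:25, 07:25–08:40, 10:25–12:55.
Zara ∩ Zheng: 11:00–11:50, 13:05–13:20, 14:45–16:30.
Zara ∩ Zheng ∩ Wyatt: 11:00–11:50.
Windows ≥ 25 min: 11:00–11:50.
Earliest such window starts at 11:00.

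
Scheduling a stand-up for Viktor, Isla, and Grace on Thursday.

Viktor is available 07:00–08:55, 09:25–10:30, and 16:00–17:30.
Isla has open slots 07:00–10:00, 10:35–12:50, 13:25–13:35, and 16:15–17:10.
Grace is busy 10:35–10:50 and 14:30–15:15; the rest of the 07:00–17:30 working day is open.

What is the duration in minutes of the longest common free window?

Grace free within 07:00–17:30: 07:00–10:35, 10:50–14:30, 15:15–17:30.
Viktor ∩ Isla: 07:00–08:55, 09:25–10:00, 16:15–17:10.
Viktor ∩ Isla ∩ Grace: 07:00–08:55, 09:25–10:00, 16:15–17:10.
Common window lengths: 115, 35, 55 min; longest is 115.

115 minutes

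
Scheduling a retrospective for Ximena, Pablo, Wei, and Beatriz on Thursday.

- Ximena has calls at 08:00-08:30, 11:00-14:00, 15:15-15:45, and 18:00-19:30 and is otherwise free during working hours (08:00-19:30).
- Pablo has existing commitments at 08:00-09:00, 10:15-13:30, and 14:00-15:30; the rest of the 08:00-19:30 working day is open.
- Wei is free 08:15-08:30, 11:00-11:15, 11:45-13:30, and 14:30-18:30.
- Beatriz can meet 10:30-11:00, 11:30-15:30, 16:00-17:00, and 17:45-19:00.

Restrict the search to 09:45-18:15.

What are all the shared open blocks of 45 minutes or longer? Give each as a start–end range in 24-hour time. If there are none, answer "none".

Ximena free within 08:00–19:30: 08:30–11:00, 14:00–15:15, 15:45–18:00.
Pablo free within 08:00–19:30: 09:00–10:15, 13:30–14:00, 15:30–19:30.
Ximena ∩ Pablo: 09:00–10:15, 15:45–18:00.
Ximena ∩ Pablo ∩ Wei: 15:45–18:00.
Ximena ∩ Pablo ∩ Wei ∩ Beatriz: 16:00–17:00, 17:45–18:00.
Restricted to 09:45–18:15: 16:00–17:00, 17:45–18:00.
Windows ≥ 45 min: 16:00–17:00.

16:00–17:00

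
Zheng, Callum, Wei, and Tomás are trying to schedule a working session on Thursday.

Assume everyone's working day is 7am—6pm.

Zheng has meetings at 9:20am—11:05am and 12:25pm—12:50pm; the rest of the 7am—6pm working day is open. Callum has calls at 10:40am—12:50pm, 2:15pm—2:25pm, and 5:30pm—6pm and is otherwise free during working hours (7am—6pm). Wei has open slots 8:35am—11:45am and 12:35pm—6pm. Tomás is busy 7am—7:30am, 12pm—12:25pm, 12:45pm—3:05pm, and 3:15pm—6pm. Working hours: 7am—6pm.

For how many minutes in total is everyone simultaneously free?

55 minutes

Zheng free within 07:00–18:00: 07:00–09:20, 11:05–12:25, 12:50–18:00.
Callum free within 07:00–18:00: 07:00–10:40, 12:50–14:15, 14:25–17:30.
Tomás free within 07:00–18:00: 07:30–12:00, 12:25–12:45, 15:05–15:15.
Zheng ∩ Callum: 07:00–09:20, 12:50–14:15, 14:25–17:30.
Zheng ∩ Callum ∩ Wei: 08:35–09:20, 12:50–14:15, 14:25–17:30.
Zheng ∩ Callum ∩ Wei ∩ Tomás: 08:35–09:20, 15:05–15:15.
Total common minutes: 45 + 10 = 55.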